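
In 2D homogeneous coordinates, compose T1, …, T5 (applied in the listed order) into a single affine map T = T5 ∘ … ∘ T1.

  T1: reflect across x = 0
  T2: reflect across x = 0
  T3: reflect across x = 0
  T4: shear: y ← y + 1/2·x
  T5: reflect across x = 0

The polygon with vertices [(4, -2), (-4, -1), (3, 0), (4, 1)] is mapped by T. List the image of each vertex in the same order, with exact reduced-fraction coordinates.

image vertices: (4, -4), (-4, 1), (3, -3/2), (4, -1)

T1 reflect across x = 0: (4, -2) → (-4, -2); (-4, -1) → (4, -1); (3, 0) → (-3, 0); (4, 1) → (-4, 1)
T2 reflect across x = 0: (-4, -2) → (4, -2); (4, -1) → (-4, -1); (-3, 0) → (3, 0); (-4, 1) → (4, 1)
T3 reflect across x = 0: (4, -2) → (-4, -2); (-4, -1) → (4, -1); (3, 0) → (-3, 0); (4, 1) → (-4, 1)
T4 shear: y ← y + 1/2·x: (-4, -2) → (-4, -4); (4, -1) → (4, 1); (-3, 0) → (-3, -3/2); (-4, 1) → (-4, -1)
T5 reflect across x = 0: (-4, -4) → (4, -4); (4, 1) → (-4, 1); (-3, -3/2) → (3, -3/2); (-4, -1) → (4, -1)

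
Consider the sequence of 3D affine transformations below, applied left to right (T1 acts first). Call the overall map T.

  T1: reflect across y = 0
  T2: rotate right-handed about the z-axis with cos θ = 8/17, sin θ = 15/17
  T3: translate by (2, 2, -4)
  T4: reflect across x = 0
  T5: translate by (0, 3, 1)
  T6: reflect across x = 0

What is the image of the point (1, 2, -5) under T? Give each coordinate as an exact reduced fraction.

T(p) = (72/17, 84/17, -8)

T1 reflect across y = 0: (1, 2, -5) → (1, -2, -5)
T2 rotate right-handed about the z-axis with cos θ = 8/17, sin θ = 15/17: (1, -2, -5) → (38/17, -1/17, -5)
T3 translate by (2, 2, -4): (38/17, -1/17, -5) → (72/17, 33/17, -9)
T4 reflect across x = 0: (72/17, 33/17, -9) → (-72/17, 33/17, -9)
T5 translate by (0, 3, 1): (-72/17, 33/17, -9) → (-72/17, 84/17, -8)
T6 reflect across x = 0: (-72/17, 84/17, -8) → (72/17, 84/17, -8)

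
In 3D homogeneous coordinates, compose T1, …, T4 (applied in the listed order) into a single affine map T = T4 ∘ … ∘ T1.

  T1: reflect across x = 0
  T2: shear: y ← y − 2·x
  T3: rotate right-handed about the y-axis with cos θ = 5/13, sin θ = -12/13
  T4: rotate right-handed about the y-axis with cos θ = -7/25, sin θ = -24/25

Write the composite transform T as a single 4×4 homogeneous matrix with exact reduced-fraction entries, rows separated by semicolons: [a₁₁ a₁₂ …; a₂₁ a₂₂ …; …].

T = [323/325 0 -36/325 0; 2 1 0 0; -36/325 0 -323/325 0; 0 0 0 1]

T1 = [-1 0 0 0; 0 1 0 0; 0 0 1 0; 0 0 0 1]
T2·T1 = [-1 0 0 0; 2 1 0 0; 0 0 1 0; 0 0 0 1]
T3·…·T1 = [-5/13 0 -12/13 0; 2 1 0 0; -12/13 0 5/13 0; 0 0 0 1]
T4·…·T1 = [323/325 0 -36/325 0; 2 1 0 0; -36/325 0 -323/325 0; 0 0 0 1]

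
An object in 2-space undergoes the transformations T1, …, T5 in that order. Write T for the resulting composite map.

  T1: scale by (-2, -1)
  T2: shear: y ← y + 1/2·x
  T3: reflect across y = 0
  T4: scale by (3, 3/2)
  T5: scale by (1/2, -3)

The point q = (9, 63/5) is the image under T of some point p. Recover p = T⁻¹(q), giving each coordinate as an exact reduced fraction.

T1 = [-2 0 0; 0 -1 0; 0 0 1]
T2·T1 = [-2 0 0; -1 -1 0; 0 0 1]
T3·…·T1 = [-2 0 0; 1 1 0; 0 0 1]
T4·…·T1 = [-6 0 0; 3/2 3/2 0; 0 0 1]
T5·…·T1 = [-3 0 0; -9/2 -9/2 0; 0 0 1]
det M = 27/2; M⁻¹ = [-1/3 0 0; 1/3 -2/9 0; 0 0 1]
M⁻¹ · (9, 63/5)ᵀ = (-3, 1/5)ᵀ

p = (-3, 1/5)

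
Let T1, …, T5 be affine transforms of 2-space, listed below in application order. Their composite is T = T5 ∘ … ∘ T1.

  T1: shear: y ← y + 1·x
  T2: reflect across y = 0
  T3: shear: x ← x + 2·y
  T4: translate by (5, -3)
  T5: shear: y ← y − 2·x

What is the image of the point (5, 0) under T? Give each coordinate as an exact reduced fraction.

T1 shear: y ← y + 1·x: (5, 0) → (5, 5)
T2 reflect across y = 0: (5, 5) → (5, -5)
T3 shear: x ← x + 2·y: (5, -5) → (-5, -5)
T4 translate by (5, -3): (-5, -5) → (0, -8)
T5 shear: y ← y − 2·x: (0, -8) → (0, -8)

T(p) = (0, -8)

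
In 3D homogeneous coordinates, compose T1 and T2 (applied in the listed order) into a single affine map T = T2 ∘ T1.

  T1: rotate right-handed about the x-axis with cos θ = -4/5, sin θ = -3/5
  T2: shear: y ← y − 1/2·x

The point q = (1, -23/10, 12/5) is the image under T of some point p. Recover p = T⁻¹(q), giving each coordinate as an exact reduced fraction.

T1 = [1 0 0 0; 0 -4/5 3/5 0; 0 -3/5 -4/5 0; 0 0 0 1]
T2·T1 = [1 0 0 0; -1/2 -4/5 3/5 0; 0 -3/5 -4/5 0; 0 0 0 1]
det M = 1; M⁻¹ = [1 0 0 0; -2/5 -4/5 -3/5 0; 3/10 3/5 -4/5 0; 0 0 0 1]
M⁻¹ · (1, -23/10, 12/5)ᵀ = (1, 0, -3)ᵀ

p = (1, 0, -3)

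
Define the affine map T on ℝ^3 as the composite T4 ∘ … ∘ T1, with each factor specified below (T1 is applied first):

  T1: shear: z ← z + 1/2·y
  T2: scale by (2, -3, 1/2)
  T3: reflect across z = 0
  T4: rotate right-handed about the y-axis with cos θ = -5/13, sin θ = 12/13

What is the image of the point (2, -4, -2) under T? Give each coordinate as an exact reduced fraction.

T(p) = (4/13, 12, -58/13)

T1 shear: z ← z + 1/2·y: (2, -4, -2) → (2, -4, -4)
T2 scale by (2, -3, 1/2): (2, -4, -4) → (4, 12, -2)
T3 reflect across z = 0: (4, 12, -2) → (4, 12, 2)
T4 rotate right-handed about the y-axis with cos θ = -5/13, sin θ = 12/13: (4, 12, 2) → (4/13, 12, -58/13)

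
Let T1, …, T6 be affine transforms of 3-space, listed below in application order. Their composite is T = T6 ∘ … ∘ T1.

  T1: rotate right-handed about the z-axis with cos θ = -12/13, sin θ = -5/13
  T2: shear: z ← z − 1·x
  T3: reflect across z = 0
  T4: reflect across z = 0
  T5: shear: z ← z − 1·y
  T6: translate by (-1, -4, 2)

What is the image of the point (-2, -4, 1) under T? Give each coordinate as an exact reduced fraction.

T(p) = (-9/13, 6/13, -23/13)

T1 rotate right-handed about the z-axis with cos θ = -12/13, sin θ = -5/13: (-2, -4, 1) → (4/13, 58/13, 1)
T2 shear: z ← z − 1·x: (4/13, 58/13, 1) → (4/13, 58/13, 9/13)
T3 reflect across z = 0: (4/13, 58/13, 9/13) → (4/13, 58/13, -9/13)
T4 reflect across z = 0: (4/13, 58/13, -9/13) → (4/13, 58/13, 9/13)
T5 shear: z ← z − 1·y: (4/13, 58/13, 9/13) → (4/13, 58/13, -49/13)
T6 translate by (-1, -4, 2): (4/13, 58/13, -49/13) → (-9/13, 6/13, -23/13)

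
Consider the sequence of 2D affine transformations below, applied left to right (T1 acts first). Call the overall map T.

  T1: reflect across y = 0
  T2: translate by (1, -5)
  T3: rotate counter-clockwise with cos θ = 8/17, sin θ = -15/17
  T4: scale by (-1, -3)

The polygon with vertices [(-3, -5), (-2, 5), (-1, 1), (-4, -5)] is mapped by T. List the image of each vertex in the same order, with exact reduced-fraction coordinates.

image vertices: (16/17, -90/17), (158/17, 195/17), (90/17, 144/17), (24/17, -135/17)

T1 reflect across y = 0: (-3, -5) → (-3, 5); (-2, 5) → (-2, -5); (-1, 1) → (-1, -1); (-4, -5) → (-4, 5)
T2 translate by (1, -5): (-3, 5) → (-2, 0); (-2, -5) → (-1, -10); (-1, -1) → (0, -6); (-4, 5) → (-3, 0)
T3 rotate counter-clockwise with cos θ = 8/17, sin θ = -15/17: (-2, 0) → (-16/17, 30/17); (-1, -10) → (-158/17, -65/17); (0, -6) → (-90/17, -48/17); (-3, 0) → (-24/17, 45/17)
T4 scale by (-1, -3): (-16/17, 30/17) → (16/17, -90/17); (-158/17, -65/17) → (158/17, 195/17); (-90/17, -48/17) → (90/17, 144/17); (-24/17, 45/17) → (24/17, -135/17)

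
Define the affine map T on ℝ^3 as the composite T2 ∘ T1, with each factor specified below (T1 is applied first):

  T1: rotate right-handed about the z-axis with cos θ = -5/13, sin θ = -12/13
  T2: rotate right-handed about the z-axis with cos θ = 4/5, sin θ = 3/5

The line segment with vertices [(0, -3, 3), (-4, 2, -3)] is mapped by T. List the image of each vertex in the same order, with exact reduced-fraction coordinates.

image vertices: (-189/65, -48/65, 3), (62/65, 284/65, -3)

T1 rotate right-handed about the z-axis with cos θ = -5/13, sin θ = -12/13: (0, -3, 3) → (-36/13, 15/13, 3); (-4, 2, -3) → (44/13, 38/13, -3)
T2 rotate right-handed about the z-axis with cos θ = 4/5, sin θ = 3/5: (-36/13, 15/13, 3) → (-189/65, -48/65, 3); (44/13, 38/13, -3) → (62/65, 284/65, -3)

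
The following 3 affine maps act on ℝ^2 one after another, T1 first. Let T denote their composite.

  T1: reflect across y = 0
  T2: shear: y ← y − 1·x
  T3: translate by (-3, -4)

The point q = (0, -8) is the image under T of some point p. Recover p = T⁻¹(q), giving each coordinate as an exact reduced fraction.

p = (3, 1)

T1 = [1 0 0; 0 -1 0; 0 0 1]
T2·T1 = [1 0 0; -1 -1 0; 0 0 1]
T3·…·T1 = [1 0 -3; -1 -1 -4; 0 0 1]
det M = -1; M⁻¹ = [1 0 3; -1 -1 -7; 0 0 1]
M⁻¹ · (0, -8)ᵀ = (3, 1)ᵀ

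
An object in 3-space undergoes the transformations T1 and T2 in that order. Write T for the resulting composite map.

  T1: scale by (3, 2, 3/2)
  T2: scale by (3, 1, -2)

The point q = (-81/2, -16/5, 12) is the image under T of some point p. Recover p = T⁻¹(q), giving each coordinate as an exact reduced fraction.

p = (-9/2, -8/5, -4)

T1 = [3 0 0 0; 0 2 0 0; 0 0 3/2 0; 0 0 0 1]
T2·T1 = [9 0 0 0; 0 2 0 0; 0 0 -3 0; 0 0 0 1]
det M = -54; M⁻¹ = [1/9 0 0 0; 0 1/2 0 0; 0 0 -1/3 0; 0 0 0 1]
M⁻¹ · (-81/2, -16/5, 12)ᵀ = (-9/2, -8/5, -4)ᵀ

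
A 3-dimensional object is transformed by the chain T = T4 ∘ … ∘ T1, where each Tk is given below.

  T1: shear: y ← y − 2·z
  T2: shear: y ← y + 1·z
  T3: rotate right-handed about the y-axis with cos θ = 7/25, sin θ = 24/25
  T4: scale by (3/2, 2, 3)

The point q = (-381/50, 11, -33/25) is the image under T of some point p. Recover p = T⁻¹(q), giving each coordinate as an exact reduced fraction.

T1 = [1 0 0 0; 0 1 -2 0; 0 0 1 0; 0 0 0 1]
T2·T1 = [1 0 0 0; 0 1 -1 0; 0 0 1 0; 0 0 0 1]
T3·…·T1 = [7/25 0 24/25 0; 0 1 -1 0; -24/25 0 7/25 0; 0 0 0 1]
T4·…·T1 = [21/50 0 36/25 0; 0 2 -2 0; -72/25 0 21/25 0; 0 0 0 1]
det M = 9; M⁻¹ = [14/75 0 -8/25 0; 16/25 1/2 7/75 0; 16/25 0 7/75 0; 0 0 0 1]
M⁻¹ · (-381/50, 11, -33/25)ᵀ = (-1, 1/2, -5)ᵀ

p = (-1, 1/2, -5)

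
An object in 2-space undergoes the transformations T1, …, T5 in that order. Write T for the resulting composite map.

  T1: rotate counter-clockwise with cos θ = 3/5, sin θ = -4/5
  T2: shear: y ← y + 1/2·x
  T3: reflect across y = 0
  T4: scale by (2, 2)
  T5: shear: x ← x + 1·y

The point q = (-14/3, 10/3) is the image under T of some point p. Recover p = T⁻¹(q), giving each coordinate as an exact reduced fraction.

p = (-8/3, -3)

T1 = [3/5 4/5 0; -4/5 3/5 0; 0 0 1]
T2·T1 = [3/5 4/5 0; -1/2 1 0; 0 0 1]
T3·…·T1 = [3/5 4/5 0; 1/2 -1 0; 0 0 1]
T4·…·T1 = [6/5 8/5 0; 1 -2 0; 0 0 1]
T5·…·T1 = [11/5 -2/5 0; 1 -2 0; 0 0 1]
det M = -4; M⁻¹ = [1/2 -1/10 0; 1/4 -11/20 0; 0 0 1]
M⁻¹ · (-14/3, 10/3)ᵀ = (-8/3, -3)ᵀ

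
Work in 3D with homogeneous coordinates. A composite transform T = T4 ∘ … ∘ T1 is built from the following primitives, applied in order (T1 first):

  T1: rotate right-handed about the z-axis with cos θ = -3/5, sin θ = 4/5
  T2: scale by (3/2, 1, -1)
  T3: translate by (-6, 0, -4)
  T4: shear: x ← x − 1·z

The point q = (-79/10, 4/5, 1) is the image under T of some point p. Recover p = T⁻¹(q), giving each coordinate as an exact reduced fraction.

T1 = [-3/5 -4/5 0 0; 4/5 -3/5 0 0; 0 0 1 0; 0 0 0 1]
T2·T1 = [-9/10 -6/5 0 0; 4/5 -3/5 0 0; 0 0 -1 0; 0 0 0 1]
T3·…·T1 = [-9/10 -6/5 0 -6; 4/5 -3/5 0 0; 0 0 -1 -4; 0 0 0 1]
T4·…·T1 = [-9/10 -6/5 1 -2; 4/5 -3/5 0 0; 0 0 -1 -4; 0 0 0 1]
det M = -3/2; M⁻¹ = [-2/5 4/5 -2/5 -12/5; -8/15 -3/5 -8/15 -16/5; 0 0 -1 -4; 0 0 0 1]
M⁻¹ · (-79/10, 4/5, 1)ᵀ = (1, 0, -5)ᵀ

p = (1, 0, -5)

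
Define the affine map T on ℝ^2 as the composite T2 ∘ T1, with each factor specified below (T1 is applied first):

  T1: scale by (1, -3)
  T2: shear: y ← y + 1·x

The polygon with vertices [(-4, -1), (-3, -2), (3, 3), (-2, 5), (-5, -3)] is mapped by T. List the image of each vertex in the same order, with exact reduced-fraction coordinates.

image vertices: (-4, -1), (-3, 3), (3, -6), (-2, -17), (-5, 4)

T1 scale by (1, -3): (-4, -1) → (-4, 3); (-3, -2) → (-3, 6); (3, 3) → (3, -9); (-2, 5) → (-2, -15); (-5, -3) → (-5, 9)
T2 shear: y ← y + 1·x: (-4, 3) → (-4, -1); (-3, 6) → (-3, 3); (3, -9) → (3, -6); (-2, -15) → (-2, -17); (-5, 9) → (-5, 4)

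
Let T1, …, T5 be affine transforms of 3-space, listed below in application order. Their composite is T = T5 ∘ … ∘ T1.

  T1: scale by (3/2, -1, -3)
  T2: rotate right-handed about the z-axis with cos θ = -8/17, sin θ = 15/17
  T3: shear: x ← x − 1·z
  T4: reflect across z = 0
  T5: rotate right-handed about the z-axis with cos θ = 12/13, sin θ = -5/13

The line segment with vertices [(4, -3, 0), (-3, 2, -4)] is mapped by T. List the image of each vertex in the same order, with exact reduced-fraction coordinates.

T1 scale by (3/2, -1, -3): (4, -3, 0) → (6, 3, 0); (-3, 2, -4) → (-9/2, -2, 12)
T2 rotate right-handed about the z-axis with cos θ = -8/17, sin θ = 15/17: (6, 3, 0) → (-93/17, 66/17, 0); (-9/2, -2, 12) → (66/17, -103/34, 12)
T3 shear: x ← x − 1·z: (-93/17, 66/17, 0) → (-93/17, 66/17, 0); (66/17, -103/34, 12) → (-138/17, -103/34, 12)
T4 reflect across z = 0: (-93/17, 66/17, 0) → (-93/17, 66/17, 0); (-138/17, -103/34, 12) → (-138/17, -103/34, -12)
T5 rotate right-handed about the z-axis with cos θ = 12/13, sin θ = -5/13: (-93/17, 66/17, 0) → (-786/221, 1257/221, 0); (-138/17, -103/34, -12) → (-3827/442, 72/221, -12)

image vertices: (-786/221, 1257/221, 0), (-3827/442, 72/221, -12)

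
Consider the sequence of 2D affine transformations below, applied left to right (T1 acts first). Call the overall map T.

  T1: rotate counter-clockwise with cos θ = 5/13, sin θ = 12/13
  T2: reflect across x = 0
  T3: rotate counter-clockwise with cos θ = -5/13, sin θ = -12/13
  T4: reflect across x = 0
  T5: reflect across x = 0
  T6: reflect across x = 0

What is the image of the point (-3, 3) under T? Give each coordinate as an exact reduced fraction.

T(p) = (3, -3)

T1 rotate counter-clockwise with cos θ = 5/13, sin θ = 12/13: (-3, 3) → (-51/13, -21/13)
T2 reflect across x = 0: (-51/13, -21/13) → (51/13, -21/13)
T3 rotate counter-clockwise with cos θ = -5/13, sin θ = -12/13: (51/13, -21/13) → (-3, -3)
T4 reflect across x = 0: (-3, -3) → (3, -3)
T5 reflect across x = 0: (3, -3) → (-3, -3)
T6 reflect across x = 0: (-3, -3) → (3, -3)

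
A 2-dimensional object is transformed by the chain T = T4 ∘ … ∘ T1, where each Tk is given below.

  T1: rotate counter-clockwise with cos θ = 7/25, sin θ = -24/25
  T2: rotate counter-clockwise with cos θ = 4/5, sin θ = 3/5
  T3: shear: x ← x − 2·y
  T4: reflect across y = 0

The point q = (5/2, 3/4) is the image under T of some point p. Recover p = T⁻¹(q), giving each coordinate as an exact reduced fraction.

p = (5/4, 0)

T1 = [7/25 24/25 0; -24/25 7/25 0; 0 0 1]
T2·T1 = [4/5 3/5 0; -3/5 4/5 0; 0 0 1]
T3·…·T1 = [2 -1 0; -3/5 4/5 0; 0 0 1]
T4·…·T1 = [2 -1 0; 3/5 -4/5 0; 0 0 1]
det M = -1; M⁻¹ = [4/5 -1 0; 3/5 -2 0; 0 0 1]
M⁻¹ · (5/2, 3/4)ᵀ = (5/4, 0)ᵀ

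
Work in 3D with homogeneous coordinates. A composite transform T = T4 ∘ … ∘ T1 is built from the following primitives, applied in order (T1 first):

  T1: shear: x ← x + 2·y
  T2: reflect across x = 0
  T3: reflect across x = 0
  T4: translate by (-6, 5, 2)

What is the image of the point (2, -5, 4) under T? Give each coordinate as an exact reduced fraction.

T1 shear: x ← x + 2·y: (2, -5, 4) → (-8, -5, 4)
T2 reflect across x = 0: (-8, -5, 4) → (8, -5, 4)
T3 reflect across x = 0: (8, -5, 4) → (-8, -5, 4)
T4 translate by (-6, 5, 2): (-8, -5, 4) → (-14, 0, 6)

T(p) = (-14, 0, 6)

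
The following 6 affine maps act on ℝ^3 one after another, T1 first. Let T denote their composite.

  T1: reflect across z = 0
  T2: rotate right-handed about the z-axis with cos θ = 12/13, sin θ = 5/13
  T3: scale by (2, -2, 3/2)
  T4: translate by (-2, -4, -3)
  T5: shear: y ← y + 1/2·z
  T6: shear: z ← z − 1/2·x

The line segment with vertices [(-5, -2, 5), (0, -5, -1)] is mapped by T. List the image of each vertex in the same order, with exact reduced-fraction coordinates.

T1 reflect across z = 0: (-5, -2, 5) → (-5, -2, -5); (0, -5, -1) → (0, -5, 1)
T2 rotate right-handed about the z-axis with cos θ = 12/13, sin θ = 5/13: (-5, -2, -5) → (-50/13, -49/13, -5); (0, -5, 1) → (25/13, -60/13, 1)
T3 scale by (2, -2, 3/2): (-50/13, -49/13, -5) → (-100/13, 98/13, -15/2); (25/13, -60/13, 1) → (50/13, 120/13, 3/2)
T4 translate by (-2, -4, -3): (-100/13, 98/13, -15/2) → (-126/13, 46/13, -21/2); (50/13, 120/13, 3/2) → (24/13, 68/13, -3/2)
T5 shear: y ← y + 1/2·z: (-126/13, 46/13, -21/2) → (-126/13, -89/52, -21/2); (24/13, 68/13, -3/2) → (24/13, 233/52, -3/2)
T6 shear: z ← z − 1/2·x: (-126/13, -89/52, -21/2) → (-126/13, -89/52, -147/26); (24/13, 233/52, -3/2) → (24/13, 233/52, -63/26)

image vertices: (-126/13, -89/52, -147/26), (24/13, 233/52, -63/26)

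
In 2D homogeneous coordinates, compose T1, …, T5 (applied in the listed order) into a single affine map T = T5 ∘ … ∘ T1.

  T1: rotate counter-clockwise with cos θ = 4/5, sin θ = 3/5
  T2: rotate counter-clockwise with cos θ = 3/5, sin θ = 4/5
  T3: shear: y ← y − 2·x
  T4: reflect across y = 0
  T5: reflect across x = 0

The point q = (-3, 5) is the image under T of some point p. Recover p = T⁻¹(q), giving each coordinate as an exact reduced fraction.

T1 = [4/5 -3/5 0; 3/5 4/5 0; 0 0 1]
T2·T1 = [0 -1 0; 1 0 0; 0 0 1]
T3·…·T1 = [0 -1 0; 1 2 0; 0 0 1]
T4·…·T1 = [0 -1 0; -1 -2 0; 0 0 1]
T5·…·T1 = [0 1 0; -1 -2 0; 0 0 1]
det M = 1; M⁻¹ = [-2 -1 0; 1 0 0; 0 0 1]
M⁻¹ · (-3, 5)ᵀ = (1, -3)ᵀ

p = (1, -3)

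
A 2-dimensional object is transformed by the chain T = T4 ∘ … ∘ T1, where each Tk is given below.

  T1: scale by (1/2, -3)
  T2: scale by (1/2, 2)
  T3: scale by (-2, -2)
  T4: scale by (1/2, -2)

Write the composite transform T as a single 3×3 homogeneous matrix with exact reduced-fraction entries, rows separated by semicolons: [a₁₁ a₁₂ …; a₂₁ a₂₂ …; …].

T = [-1/4 0 0; 0 -24 0; 0 0 1]

T1 = [1/2 0 0; 0 -3 0; 0 0 1]
T2·T1 = [1/4 0 0; 0 -6 0; 0 0 1]
T3·…·T1 = [-1/2 0 0; 0 12 0; 0 0 1]
T4·…·T1 = [-1/4 0 0; 0 -24 0; 0 0 1]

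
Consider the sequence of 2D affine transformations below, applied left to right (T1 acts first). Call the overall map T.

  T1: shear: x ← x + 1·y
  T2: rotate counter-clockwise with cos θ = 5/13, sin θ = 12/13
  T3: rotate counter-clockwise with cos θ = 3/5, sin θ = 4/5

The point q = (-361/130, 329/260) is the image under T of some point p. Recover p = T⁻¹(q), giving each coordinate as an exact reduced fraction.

p = (3/4, 7/4)

T1 = [1 1 0; 0 1 0; 0 0 1]
T2·T1 = [5/13 -7/13 0; 12/13 17/13 0; 0 0 1]
T3·…·T1 = [-33/65 -89/65 0; 56/65 23/65 0; 0 0 1]
det M = 1; M⁻¹ = [23/65 89/65 0; -56/65 -33/65 0; 0 0 1]
M⁻¹ · (-361/130, 329/260)ᵀ = (3/4, 7/4)ᵀ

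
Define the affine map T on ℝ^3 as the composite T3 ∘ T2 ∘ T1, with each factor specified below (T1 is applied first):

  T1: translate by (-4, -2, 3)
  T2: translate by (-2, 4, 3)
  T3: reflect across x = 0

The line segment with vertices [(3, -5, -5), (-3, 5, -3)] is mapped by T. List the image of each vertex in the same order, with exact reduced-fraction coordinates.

image vertices: (3, -3, 1), (9, 7, 3)

T1 translate by (-4, -2, 3): (3, -5, -5) → (-1, -7, -2); (-3, 5, -3) → (-7, 3, 0)
T2 translate by (-2, 4, 3): (-1, -7, -2) → (-3, -3, 1); (-7, 3, 0) → (-9, 7, 3)
T3 reflect across x = 0: (-3, -3, 1) → (3, -3, 1); (-9, 7, 3) → (9, 7, 3)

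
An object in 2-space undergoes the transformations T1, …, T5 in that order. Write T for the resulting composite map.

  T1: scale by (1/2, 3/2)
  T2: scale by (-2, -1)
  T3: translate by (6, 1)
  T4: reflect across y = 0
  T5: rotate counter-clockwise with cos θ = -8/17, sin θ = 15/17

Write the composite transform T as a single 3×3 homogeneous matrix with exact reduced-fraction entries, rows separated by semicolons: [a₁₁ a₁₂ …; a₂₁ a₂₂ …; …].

T1 = [1/2 0 0; 0 3/2 0; 0 0 1]
T2·T1 = [-1 0 0; 0 -3/2 0; 0 0 1]
T3·…·T1 = [-1 0 6; 0 -3/2 1; 0 0 1]
T4·…·T1 = [-1 0 6; 0 3/2 -1; 0 0 1]
T5·…·T1 = [8/17 -45/34 -33/17; -15/17 -12/17 98/17; 0 0 1]

T = [8/17 -45/34 -33/17; -15/17 -12/17 98/17; 0 0 1]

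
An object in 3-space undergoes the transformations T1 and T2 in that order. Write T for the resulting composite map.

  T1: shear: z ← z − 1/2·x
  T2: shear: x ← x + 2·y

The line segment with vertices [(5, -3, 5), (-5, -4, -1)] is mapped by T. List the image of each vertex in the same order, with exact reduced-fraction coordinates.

image vertices: (-1, -3, 5/2), (-13, -4, 3/2)

T1 shear: z ← z − 1/2·x: (5, -3, 5) → (5, -3, 5/2); (-5, -4, -1) → (-5, -4, 3/2)
T2 shear: x ← x + 2·y: (5, -3, 5/2) → (-1, -3, 5/2); (-5, -4, 3/2) → (-13, -4, 3/2)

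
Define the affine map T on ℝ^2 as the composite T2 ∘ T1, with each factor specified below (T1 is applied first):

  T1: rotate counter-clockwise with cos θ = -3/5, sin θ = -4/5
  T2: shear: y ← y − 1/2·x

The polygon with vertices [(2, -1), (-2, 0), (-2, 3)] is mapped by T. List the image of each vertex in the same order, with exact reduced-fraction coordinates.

T1 rotate counter-clockwise with cos θ = -3/5, sin θ = -4/5: (2, -1) → (-2, -1); (-2, 0) → (6/5, 8/5); (-2, 3) → (18/5, -1/5)
T2 shear: y ← y − 1/2·x: (-2, -1) → (-2, 0); (6/5, 8/5) → (6/5, 1); (18/5, -1/5) → (18/5, -2)

image vertices: (-2, 0), (6/5, 1), (18/5, -2)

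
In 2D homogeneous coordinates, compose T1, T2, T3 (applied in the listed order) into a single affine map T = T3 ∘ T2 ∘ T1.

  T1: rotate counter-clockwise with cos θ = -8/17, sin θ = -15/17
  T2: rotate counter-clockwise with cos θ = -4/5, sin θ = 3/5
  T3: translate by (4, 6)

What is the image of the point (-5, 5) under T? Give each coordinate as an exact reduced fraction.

T(p) = (-45/17, 143/17)

T1 rotate counter-clockwise with cos θ = -8/17, sin θ = -15/17: (-5, 5) → (115/17, 35/17)
T2 rotate counter-clockwise with cos θ = -4/5, sin θ = 3/5: (115/17, 35/17) → (-113/17, 41/17)
T3 translate by (4, 6): (-113/17, 41/17) → (-45/17, 143/17)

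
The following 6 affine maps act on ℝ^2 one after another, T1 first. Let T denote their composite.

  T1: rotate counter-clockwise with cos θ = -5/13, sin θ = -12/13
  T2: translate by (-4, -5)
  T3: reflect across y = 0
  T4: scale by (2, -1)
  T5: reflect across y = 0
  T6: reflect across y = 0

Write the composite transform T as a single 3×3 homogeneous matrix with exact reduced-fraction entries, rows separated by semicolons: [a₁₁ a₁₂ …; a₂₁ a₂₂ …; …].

T = [-10/13 24/13 -8; -12/13 -5/13 -5; 0 0 1]

T1 = [-5/13 12/13 0; -12/13 -5/13 0; 0 0 1]
T2·T1 = [-5/13 12/13 -4; -12/13 -5/13 -5; 0 0 1]
T3·…·T1 = [-5/13 12/13 -4; 12/13 5/13 5; 0 0 1]
T4·…·T1 = [-10/13 24/13 -8; -12/13 -5/13 -5; 0 0 1]
T5·…·T1 = [-10/13 24/13 -8; 12/13 5/13 5; 0 0 1]
T6·…·T1 = [-10/13 24/13 -8; -12/13 -5/13 -5; 0 0 1]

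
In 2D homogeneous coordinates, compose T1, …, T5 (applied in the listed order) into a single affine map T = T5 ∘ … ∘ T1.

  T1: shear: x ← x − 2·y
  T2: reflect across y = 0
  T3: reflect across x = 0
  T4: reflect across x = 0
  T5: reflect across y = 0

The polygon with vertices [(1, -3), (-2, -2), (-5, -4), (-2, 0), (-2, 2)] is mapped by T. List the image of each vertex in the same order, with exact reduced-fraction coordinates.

T1 shear: x ← x − 2·y: (1, -3) → (7, -3); (-2, -2) → (2, -2); (-5, -4) → (3, -4); (-2, 0) → (-2, 0); (-2, 2) → (-6, 2)
T2 reflect across y = 0: (7, -3) → (7, 3); (2, -2) → (2, 2); (3, -4) → (3, 4); (-2, 0) → (-2, 0); (-6, 2) → (-6, -2)
T3 reflect across x = 0: (7, 3) → (-7, 3); (2, 2) → (-2, 2); (3, 4) → (-3, 4); (-2, 0) → (2, 0); (-6, -2) → (6, -2)
T4 reflect across x = 0: (-7, 3) → (7, 3); (-2, 2) → (2, 2); (-3, 4) → (3, 4); (2, 0) → (-2, 0); (6, -2) → (-6, -2)
T5 reflect across y = 0: (7, 3) → (7, -3); (2, 2) → (2, -2); (3, 4) → (3, -4); (-2, 0) → (-2, 0); (-6, -2) → (-6, 2)

image vertices: (7, -3), (2, -2), (3, -4), (-2, 0), (-6, 2)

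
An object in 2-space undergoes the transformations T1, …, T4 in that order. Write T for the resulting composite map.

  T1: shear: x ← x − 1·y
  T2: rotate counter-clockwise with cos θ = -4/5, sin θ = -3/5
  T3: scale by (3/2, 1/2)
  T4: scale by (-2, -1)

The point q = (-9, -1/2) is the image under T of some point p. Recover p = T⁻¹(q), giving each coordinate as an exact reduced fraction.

p = (-2, 1)

T1 = [1 -1 0; 0 1 0; 0 0 1]
T2·T1 = [-4/5 7/5 0; -3/5 -1/5 0; 0 0 1]
T3·…·T1 = [-6/5 21/10 0; -3/10 -1/10 0; 0 0 1]
T4·…·T1 = [12/5 -21/5 0; 3/10 1/10 0; 0 0 1]
det M = 3/2; M⁻¹ = [1/15 14/5 0; -1/5 8/5 0; 0 0 1]
M⁻¹ · (-9, -1/2)ᵀ = (-2, 1)ᵀ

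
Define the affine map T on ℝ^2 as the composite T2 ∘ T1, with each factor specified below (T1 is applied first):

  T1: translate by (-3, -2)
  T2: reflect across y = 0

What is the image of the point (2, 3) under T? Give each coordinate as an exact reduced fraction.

T1 translate by (-3, -2): (2, 3) → (-1, 1)
T2 reflect across y = 0: (-1, 1) → (-1, -1)

T(p) = (-1, -1)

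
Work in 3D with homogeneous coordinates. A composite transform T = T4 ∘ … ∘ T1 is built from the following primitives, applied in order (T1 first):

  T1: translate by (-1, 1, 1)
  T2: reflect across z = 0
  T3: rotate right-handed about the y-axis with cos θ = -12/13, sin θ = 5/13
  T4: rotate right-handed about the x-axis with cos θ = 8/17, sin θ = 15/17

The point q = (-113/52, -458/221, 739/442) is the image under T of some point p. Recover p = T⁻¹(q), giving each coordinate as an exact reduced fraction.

p = (2, -1/2, 9/4)

T1 = [1 0 0 -1; 0 1 0 1; 0 0 1 1; 0 0 0 1]
T2·T1 = [1 0 0 -1; 0 1 0 1; 0 0 -1 -1; 0 0 0 1]
T3·…·T1 = [-12/13 0 -5/13 7/13; 0 1 0 1; -5/13 0 12/13 17/13; 0 0 0 1]
T4·…·T1 = [-12/13 0 -5/13 7/13; 75/221 8/17 -180/221 -151/221; -40/221 15/17 96/221 331/221; 0 0 0 1]
det M = -1; M⁻¹ = [-12/13 75/221 -40/221 1; 0 8/17 15/17 -1; -5/13 -180/221 96/221 -1; 0 0 0 1]
M⁻¹ · (-113/52, -458/221, 739/442)ᵀ = (2, -1/2, 9/4)ᵀ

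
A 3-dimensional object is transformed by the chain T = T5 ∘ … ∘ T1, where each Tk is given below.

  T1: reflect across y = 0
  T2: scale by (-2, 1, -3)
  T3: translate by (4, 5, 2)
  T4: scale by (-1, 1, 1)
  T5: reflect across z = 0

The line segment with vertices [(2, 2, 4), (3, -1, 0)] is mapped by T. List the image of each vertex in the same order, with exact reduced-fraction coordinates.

T1 reflect across y = 0: (2, 2, 4) → (2, -2, 4); (3, -1, 0) → (3, 1, 0)
T2 scale by (-2, 1, -3): (2, -2, 4) → (-4, -2, -12); (3, 1, 0) → (-6, 1, 0)
T3 translate by (4, 5, 2): (-4, -2, -12) → (0, 3, -10); (-6, 1, 0) → (-2, 6, 2)
T4 scale by (-1, 1, 1): (0, 3, -10) → (0, 3, -10); (-2, 6, 2) → (2, 6, 2)
T5 reflect across z = 0: (0, 3, -10) → (0, 3, 10); (2, 6, 2) → (2, 6, -2)

image vertices: (0, 3, 10), (2, 6, -2)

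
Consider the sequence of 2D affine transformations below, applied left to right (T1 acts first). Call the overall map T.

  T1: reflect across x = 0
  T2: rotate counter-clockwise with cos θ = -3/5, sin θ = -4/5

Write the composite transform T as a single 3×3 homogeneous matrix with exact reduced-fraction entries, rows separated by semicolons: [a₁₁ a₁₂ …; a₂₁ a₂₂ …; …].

T = [3/5 4/5 0; 4/5 -3/5 0; 0 0 1]

T1 = [-1 0 0; 0 1 0; 0 0 1]
T2·T1 = [3/5 4/5 0; 4/5 -3/5 0; 0 0 1]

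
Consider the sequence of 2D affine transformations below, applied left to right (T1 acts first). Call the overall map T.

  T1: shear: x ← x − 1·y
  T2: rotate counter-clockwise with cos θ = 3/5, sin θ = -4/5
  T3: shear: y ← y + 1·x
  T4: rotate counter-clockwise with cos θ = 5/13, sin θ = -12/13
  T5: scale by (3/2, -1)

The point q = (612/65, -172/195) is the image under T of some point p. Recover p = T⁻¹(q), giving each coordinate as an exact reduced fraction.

p = (4/3, 4)

T1 = [1 -1 0; 0 1 0; 0 0 1]
T2·T1 = [3/5 1/5 0; -4/5 7/5 0; 0 0 1]
T3·…·T1 = [3/5 1/5 0; -1/5 8/5 0; 0 0 1]
T4·…·T1 = [3/65 101/65 0; -41/65 28/65 0; 0 0 1]
T5·…·T1 = [9/130 303/130 0; 41/65 -28/65 0; 0 0 1]
det M = -3/2; M⁻¹ = [56/195 101/65 0; 82/195 -3/65 0; 0 0 1]
M⁻¹ · (612/65, -172/195)ᵀ = (4/3, 4)ᵀ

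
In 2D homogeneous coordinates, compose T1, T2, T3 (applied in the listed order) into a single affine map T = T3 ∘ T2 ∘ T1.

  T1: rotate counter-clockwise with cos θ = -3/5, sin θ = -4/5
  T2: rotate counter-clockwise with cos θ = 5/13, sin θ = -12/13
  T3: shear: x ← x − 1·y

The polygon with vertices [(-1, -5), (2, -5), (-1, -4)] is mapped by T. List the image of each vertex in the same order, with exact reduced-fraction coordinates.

T1 rotate counter-clockwise with cos θ = -3/5, sin θ = -4/5: (-1, -5) → (-17/5, 19/5); (2, -5) → (-26/5, 7/5); (-1, -4) → (-13/5, 16/5)
T2 rotate counter-clockwise with cos θ = 5/13, sin θ = -12/13: (-17/5, 19/5) → (11/5, 23/5); (-26/5, 7/5) → (-46/65, 347/65); (-13/5, 16/5) → (127/65, 236/65)
T3 shear: x ← x − 1·y: (11/5, 23/5) → (-12/5, 23/5); (-46/65, 347/65) → (-393/65, 347/65); (127/65, 236/65) → (-109/65, 236/65)

image vertices: (-12/5, 23/5), (-393/65, 347/65), (-109/65, 236/65)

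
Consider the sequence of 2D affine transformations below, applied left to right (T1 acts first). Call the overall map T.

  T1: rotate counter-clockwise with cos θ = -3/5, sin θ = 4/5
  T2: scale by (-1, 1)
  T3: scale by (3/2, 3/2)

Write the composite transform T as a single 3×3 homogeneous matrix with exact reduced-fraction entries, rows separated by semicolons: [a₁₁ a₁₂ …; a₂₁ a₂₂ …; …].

T1 = [-3/5 -4/5 0; 4/5 -3/5 0; 0 0 1]
T2·T1 = [3/5 4/5 0; 4/5 -3/5 0; 0 0 1]
T3·…·T1 = [9/10 6/5 0; 6/5 -9/10 0; 0 0 1]

T = [9/10 6/5 0; 6/5 -9/10 0; 0 0 1]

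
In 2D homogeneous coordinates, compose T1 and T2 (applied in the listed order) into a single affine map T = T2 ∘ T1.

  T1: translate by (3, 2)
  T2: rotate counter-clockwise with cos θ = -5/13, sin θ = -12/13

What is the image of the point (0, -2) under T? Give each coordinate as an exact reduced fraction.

T(p) = (-15/13, -36/13)

T1 translate by (3, 2): (0, -2) → (3, 0)
T2 rotate counter-clockwise with cos θ = -5/13, sin θ = -12/13: (3, 0) → (-15/13, -36/13)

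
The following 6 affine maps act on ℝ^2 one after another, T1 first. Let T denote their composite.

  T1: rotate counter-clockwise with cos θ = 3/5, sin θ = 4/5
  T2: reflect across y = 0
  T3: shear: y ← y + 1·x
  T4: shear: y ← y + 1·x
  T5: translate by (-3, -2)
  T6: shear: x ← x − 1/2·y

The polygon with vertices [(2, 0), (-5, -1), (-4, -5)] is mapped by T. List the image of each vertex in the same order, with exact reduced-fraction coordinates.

T1 rotate counter-clockwise with cos θ = 3/5, sin θ = 4/5: (2, 0) → (6/5, 8/5); (-5, -1) → (-11/5, -23/5); (-4, -5) → (8/5, -31/5)
T2 reflect across y = 0: (6/5, 8/5) → (6/5, -8/5); (-11/5, -23/5) → (-11/5, 23/5); (8/5, -31/5) → (8/5, 31/5)
T3 shear: y ← y + 1·x: (6/5, -8/5) → (6/5, -2/5); (-11/5, 23/5) → (-11/5, 12/5); (8/5, 31/5) → (8/5, 39/5)
T4 shear: y ← y + 1·x: (6/5, -2/5) → (6/5, 4/5); (-11/5, 12/5) → (-11/5, 1/5); (8/5, 39/5) → (8/5, 47/5)
T5 translate by (-3, -2): (6/5, 4/5) → (-9/5, -6/5); (-11/5, 1/5) → (-26/5, -9/5); (8/5, 47/5) → (-7/5, 37/5)
T6 shear: x ← x − 1/2·y: (-9/5, -6/5) → (-6/5, -6/5); (-26/5, -9/5) → (-43/10, -9/5); (-7/5, 37/5) → (-51/10, 37/5)

image vertices: (-6/5, -6/5), (-43/10, -9/5), (-51/10, 37/5)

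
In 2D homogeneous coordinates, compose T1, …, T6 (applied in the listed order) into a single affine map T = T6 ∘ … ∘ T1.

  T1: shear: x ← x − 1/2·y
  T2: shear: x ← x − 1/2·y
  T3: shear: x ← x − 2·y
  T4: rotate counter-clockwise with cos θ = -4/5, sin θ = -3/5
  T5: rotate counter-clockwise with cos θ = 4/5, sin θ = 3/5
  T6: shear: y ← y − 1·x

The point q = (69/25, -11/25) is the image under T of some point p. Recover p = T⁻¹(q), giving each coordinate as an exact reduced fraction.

T1 = [1 -1/2 0; 0 1 0; 0 0 1]
T2·T1 = [1 -1 0; 0 1 0; 0 0 1]
T3·…·T1 = [1 -3 0; 0 1 0; 0 0 1]
T4·…·T1 = [-4/5 3 0; -3/5 1 0; 0 0 1]
T5·…·T1 = [-7/25 9/5 0; -24/25 13/5 0; 0 0 1]
T6·…·T1 = [-7/25 9/5 0; -17/25 4/5 0; 0 0 1]
det M = 1; M⁻¹ = [4/5 -9/5 0; 17/25 -7/25 0; 0 0 1]
M⁻¹ · (69/25, -11/25)ᵀ = (3, 2)ᵀ

p = (3, 2)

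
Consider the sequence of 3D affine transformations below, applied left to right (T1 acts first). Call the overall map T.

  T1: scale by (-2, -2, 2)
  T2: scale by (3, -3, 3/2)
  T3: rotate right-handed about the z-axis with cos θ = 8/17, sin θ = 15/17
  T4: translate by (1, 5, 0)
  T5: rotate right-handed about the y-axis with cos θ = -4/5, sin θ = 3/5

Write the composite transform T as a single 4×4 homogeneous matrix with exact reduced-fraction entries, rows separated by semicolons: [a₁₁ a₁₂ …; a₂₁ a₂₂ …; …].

T = [192/85 72/17 9/5 -4/5; -90/17 48/17 0 5; 144/85 54/17 -12/5 -3/5; 0 0 0 1]

T1 = [-2 0 0 0; 0 -2 0 0; 0 0 2 0; 0 0 0 1]
T2·T1 = [-6 0 0 0; 0 6 0 0; 0 0 3 0; 0 0 0 1]
T3·…·T1 = [-48/17 -90/17 0 0; -90/17 48/17 0 0; 0 0 3 0; 0 0 0 1]
T4·…·T1 = [-48/17 -90/17 0 1; -90/17 48/17 0 5; 0 0 3 0; 0 0 0 1]
T5·…·T1 = [192/85 72/17 9/5 -4/5; -90/17 48/17 0 5; 144/85 54/17 -12/5 -3/5; 0 0 0 1]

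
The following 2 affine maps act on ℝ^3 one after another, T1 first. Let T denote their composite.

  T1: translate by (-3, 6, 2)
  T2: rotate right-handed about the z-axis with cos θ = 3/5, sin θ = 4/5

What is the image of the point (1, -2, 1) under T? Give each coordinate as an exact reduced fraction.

T(p) = (-22/5, 4/5, 3)

T1 translate by (-3, 6, 2): (1, -2, 1) → (-2, 4, 3)
T2 rotate right-handed about the z-axis with cos θ = 3/5, sin θ = 4/5: (-2, 4, 3) → (-22/5, 4/5, 3)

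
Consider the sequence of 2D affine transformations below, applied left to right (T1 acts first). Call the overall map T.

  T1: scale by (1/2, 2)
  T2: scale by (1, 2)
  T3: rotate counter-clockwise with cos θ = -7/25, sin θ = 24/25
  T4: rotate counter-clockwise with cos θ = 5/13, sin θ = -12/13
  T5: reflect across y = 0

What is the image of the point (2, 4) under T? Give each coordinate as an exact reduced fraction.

T(p) = (-3011/325, -4252/325)

T1 scale by (1/2, 2): (2, 4) → (1, 8)
T2 scale by (1, 2): (1, 8) → (1, 16)
T3 rotate counter-clockwise with cos θ = -7/25, sin θ = 24/25: (1, 16) → (-391/25, -88/25)
T4 rotate counter-clockwise with cos θ = 5/13, sin θ = -12/13: (-391/25, -88/25) → (-3011/325, 4252/325)
T5 reflect across y = 0: (-3011/325, 4252/325) → (-3011/325, -4252/325)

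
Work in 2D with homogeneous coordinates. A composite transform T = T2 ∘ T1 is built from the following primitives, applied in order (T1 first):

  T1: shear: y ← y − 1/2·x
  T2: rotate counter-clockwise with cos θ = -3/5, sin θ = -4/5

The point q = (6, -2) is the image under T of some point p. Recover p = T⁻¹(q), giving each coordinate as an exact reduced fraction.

T1 = [1 0 0; -1/2 1 0; 0 0 1]
T2·T1 = [-1 4/5 0; -1/2 -3/5 0; 0 0 1]
det M = 1; M⁻¹ = [-3/5 -4/5 0; 1/2 -1 0; 0 0 1]
M⁻¹ · (6, -2)ᵀ = (-2, 5)ᵀ

p = (-2, 5)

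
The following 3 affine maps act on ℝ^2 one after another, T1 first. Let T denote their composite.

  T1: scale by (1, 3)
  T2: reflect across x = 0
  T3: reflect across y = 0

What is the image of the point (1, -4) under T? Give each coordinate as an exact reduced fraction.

T1 scale by (1, 3): (1, -4) → (1, -12)
T2 reflect across x = 0: (1, -12) → (-1, -12)
T3 reflect across y = 0: (-1, -12) → (-1, 12)

T(p) = (-1, 12)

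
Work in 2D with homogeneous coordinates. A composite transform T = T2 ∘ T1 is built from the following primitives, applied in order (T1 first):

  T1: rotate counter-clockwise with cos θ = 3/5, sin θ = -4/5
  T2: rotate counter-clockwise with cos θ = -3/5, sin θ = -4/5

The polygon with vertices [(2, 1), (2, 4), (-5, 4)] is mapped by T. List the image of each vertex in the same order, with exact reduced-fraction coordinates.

T1 rotate counter-clockwise with cos θ = 3/5, sin θ = -4/5: (2, 1) → (2, -1); (2, 4) → (22/5, 4/5); (-5, 4) → (1/5, 32/5)
T2 rotate counter-clockwise with cos θ = -3/5, sin θ = -4/5: (2, -1) → (-2, -1); (22/5, 4/5) → (-2, -4); (1/5, 32/5) → (5, -4)

image vertices: (-2, -1), (-2, -4), (5, -4)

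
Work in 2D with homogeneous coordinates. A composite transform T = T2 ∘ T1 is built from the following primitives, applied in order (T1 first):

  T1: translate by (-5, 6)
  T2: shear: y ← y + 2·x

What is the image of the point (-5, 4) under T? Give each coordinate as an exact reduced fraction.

T(p) = (-10, -10)

T1 translate by (-5, 6): (-5, 4) → (-10, 10)
T2 shear: y ← y + 2·x: (-10, 10) → (-10, -10)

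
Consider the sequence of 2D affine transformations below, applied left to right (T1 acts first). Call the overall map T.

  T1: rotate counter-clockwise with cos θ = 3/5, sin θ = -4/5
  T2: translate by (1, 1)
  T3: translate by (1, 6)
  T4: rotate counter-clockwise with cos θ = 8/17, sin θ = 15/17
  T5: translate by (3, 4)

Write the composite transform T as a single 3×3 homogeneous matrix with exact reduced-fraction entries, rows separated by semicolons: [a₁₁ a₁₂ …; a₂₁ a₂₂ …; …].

T1 = [3/5 4/5 0; -4/5 3/5 0; 0 0 1]
T2·T1 = [3/5 4/5 1; -4/5 3/5 1; 0 0 1]
T3·…·T1 = [3/5 4/5 2; -4/5 3/5 7; 0 0 1]
T4·…·T1 = [84/85 -13/85 -89/17; 13/85 84/85 86/17; 0 0 1]
T5·…·T1 = [84/85 -13/85 -38/17; 13/85 84/85 154/17; 0 0 1]

T = [84/85 -13/85 -38/17; 13/85 84/85 154/17; 0 0 1]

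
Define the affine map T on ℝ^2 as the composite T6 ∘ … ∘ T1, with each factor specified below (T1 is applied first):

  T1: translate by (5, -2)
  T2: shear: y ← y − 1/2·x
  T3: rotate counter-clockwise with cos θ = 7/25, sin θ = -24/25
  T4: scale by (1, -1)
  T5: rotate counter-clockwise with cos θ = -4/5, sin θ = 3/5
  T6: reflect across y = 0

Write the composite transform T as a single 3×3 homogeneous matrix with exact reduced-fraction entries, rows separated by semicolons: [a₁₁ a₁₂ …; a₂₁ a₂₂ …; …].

T = [-1/2 -3/5 -13/10; 1 -4/5 33/5; 0 0 1]

T1 = [1 0 5; 0 1 -2; 0 0 1]
T2·T1 = [1 0 5; -1/2 1 -9/2; 0 0 1]
T3·…·T1 = [-1/5 24/25 -73/25; -11/10 7/25 -303/50; 0 0 1]
T4·…·T1 = [-1/5 24/25 -73/25; 11/10 -7/25 303/50; 0 0 1]
T5·…·T1 = [-1/2 -3/5 -13/10; -1 4/5 -33/5; 0 0 1]
T6·…·T1 = [-1/2 -3/5 -13/10; 1 -4/5 33/5; 0 0 1]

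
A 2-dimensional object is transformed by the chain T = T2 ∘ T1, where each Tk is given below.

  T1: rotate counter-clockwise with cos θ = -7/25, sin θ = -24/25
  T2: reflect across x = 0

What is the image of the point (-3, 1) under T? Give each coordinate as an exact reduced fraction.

T(p) = (-9/5, 13/5)

T1 rotate counter-clockwise with cos θ = -7/25, sin θ = -24/25: (-3, 1) → (9/5, 13/5)
T2 reflect across x = 0: (9/5, 13/5) → (-9/5, 13/5)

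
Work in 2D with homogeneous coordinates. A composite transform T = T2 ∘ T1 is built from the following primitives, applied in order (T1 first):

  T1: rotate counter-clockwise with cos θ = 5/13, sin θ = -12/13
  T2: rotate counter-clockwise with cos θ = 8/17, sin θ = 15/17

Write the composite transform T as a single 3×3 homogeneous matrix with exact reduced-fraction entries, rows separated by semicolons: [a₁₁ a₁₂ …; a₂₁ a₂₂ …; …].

T = [220/221 21/221 0; -21/221 220/221 0; 0 0 1]

T1 = [5/13 12/13 0; -12/13 5/13 0; 0 0 1]
T2·T1 = [220/221 21/221 0; -21/221 220/221 0; 0 0 1]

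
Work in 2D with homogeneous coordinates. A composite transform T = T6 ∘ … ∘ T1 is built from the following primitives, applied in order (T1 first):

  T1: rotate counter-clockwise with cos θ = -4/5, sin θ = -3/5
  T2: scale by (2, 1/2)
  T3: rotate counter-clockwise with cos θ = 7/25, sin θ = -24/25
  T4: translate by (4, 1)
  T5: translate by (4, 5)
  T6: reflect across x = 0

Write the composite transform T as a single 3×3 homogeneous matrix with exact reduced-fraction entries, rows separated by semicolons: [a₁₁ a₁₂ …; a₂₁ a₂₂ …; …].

T1 = [-4/5 3/5 0; -3/5 -4/5 0; 0 0 1]
T2·T1 = [-8/5 6/5 0; -3/10 -2/5 0; 0 0 1]
T3·…·T1 = [-92/125 -6/125 0; 363/250 -158/125 0; 0 0 1]
T4·…·T1 = [-92/125 -6/125 4; 363/250 -158/125 1; 0 0 1]
T5·…·T1 = [-92/125 -6/125 8; 363/250 -158/125 6; 0 0 1]
T6·…·T1 = [92/125 6/125 -8; 363/250 -158/125 6; 0 0 1]

T = [92/125 6/125 -8; 363/250 -158/125 6; 0 0 1]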